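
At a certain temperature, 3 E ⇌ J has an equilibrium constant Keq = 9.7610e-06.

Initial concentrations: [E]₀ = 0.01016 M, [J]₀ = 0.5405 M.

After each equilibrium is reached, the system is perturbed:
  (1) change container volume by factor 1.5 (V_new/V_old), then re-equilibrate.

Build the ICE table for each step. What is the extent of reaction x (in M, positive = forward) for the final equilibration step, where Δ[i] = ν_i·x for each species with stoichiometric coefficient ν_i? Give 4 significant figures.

x = -1.5699e-05 M

Q₀ = 5.1536e+05 vs Keq = 9.7610e-06 ⇒ Q>K, reverse
Step 1:
                   E          J
  I          0.01016     0.5405
  C            1.621    -0.5405
  E            1.632 4.2392e-05
  solve Keq expr → x = -0.5405; check Q = 9.7610e-06
Then change container volume by factor 1.5 (V_new/V_old).
Step 2:
                   E          J
  I            1.088 2.8261e-05
  C       4.7097e-05 -1.5699e-05
  E            1.088 1.2562e-05
  solve Keq expr → x = -1.5699e-05; check Q = 9.7610e-06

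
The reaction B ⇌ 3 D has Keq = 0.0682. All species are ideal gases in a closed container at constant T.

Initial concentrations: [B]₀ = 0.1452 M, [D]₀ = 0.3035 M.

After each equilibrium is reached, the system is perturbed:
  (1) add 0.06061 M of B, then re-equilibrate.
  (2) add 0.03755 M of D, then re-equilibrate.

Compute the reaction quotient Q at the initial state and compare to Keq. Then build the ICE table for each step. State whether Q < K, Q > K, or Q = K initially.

Q₀ = 0.1925 vs Keq = 0.0682 ⇒ Q>K, reverse
Step 1:
                   B          D
  init        0.1452     0.3035
  Δ           0.0256   -0.07681
  eq          0.1708     0.2267
  solve Keq expr → x = -0.0256; check Q = 0.0682
Then add 0.06061 M of B.
Step 2:
                   B          D
  init        0.2314     0.2267
  Δ        -0.007176    0.02153
  eq          0.2242     0.2482
  solve Keq expr → x = 0.007176; check Q = 0.0682
Then add 0.03755 M of D.
Step 3:
                   B          D
  init        0.2242     0.2858
  Δ          0.01117    -0.0335
  eq          0.2354     0.2523
  solve Keq expr → x = -0.01117; check Q = 0.0682

Q₀ = 0.1925; Q > K (proceeds reverse)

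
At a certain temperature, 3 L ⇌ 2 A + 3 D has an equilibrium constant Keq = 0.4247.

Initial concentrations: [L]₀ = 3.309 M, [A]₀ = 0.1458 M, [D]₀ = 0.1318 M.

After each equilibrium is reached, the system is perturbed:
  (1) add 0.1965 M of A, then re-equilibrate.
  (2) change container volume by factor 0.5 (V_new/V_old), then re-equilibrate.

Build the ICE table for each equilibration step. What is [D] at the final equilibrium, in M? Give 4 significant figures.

[D]_eq = 2.218 M

Q₀ = 1.3433e-06 vs Keq = 0.4247 ⇒ Q<K, forward
Step 1:
                  L         A         D
  I           3.309    0.1458    0.1318
  C          -1.328    0.8851     1.328
  E           1.981     1.031     1.459
  solve Keq expr → x = 0.4425; check Q = 0.4247
Then add 0.1965 M of A.
Step 2:
                  L         A         D
  I           1.981     1.227     1.459
  C         0.07416  -0.04944  -0.07416
  E           2.056     1.178     1.385
  solve Keq expr → x = -0.02472; check Q = 0.4247
Then change container volume by factor 0.5 (V_new/V_old).
Step 3:
                  L         A         D
  I           4.111     2.356     2.771
  C          0.5528   -0.3685   -0.5528
  E           4.664     1.987     2.218
  solve Keq expr → x = -0.1843; check Q = 0.4247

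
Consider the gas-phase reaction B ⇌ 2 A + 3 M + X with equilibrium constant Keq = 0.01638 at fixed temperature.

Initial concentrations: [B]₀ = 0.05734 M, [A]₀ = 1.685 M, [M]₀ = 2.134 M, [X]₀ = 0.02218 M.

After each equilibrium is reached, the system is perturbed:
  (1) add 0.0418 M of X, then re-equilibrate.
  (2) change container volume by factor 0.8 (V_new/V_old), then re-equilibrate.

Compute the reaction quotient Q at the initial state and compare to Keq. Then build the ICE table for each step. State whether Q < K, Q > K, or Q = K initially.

Q₀ = 10.67 vs Keq = 0.01638 ⇒ Q>K, reverse
Step 1:
                    B           A           M           X
  Initial     0.05734       1.685       2.134     0.02218
  Change      0.02213    -0.04425    -0.06638    -0.02213
  Equil       0.07947       1.641       2.068  5.4701e-05
  solve Keq expr → x = -0.02213; check Q = 0.01638
Then add 0.0418 M of X.
Step 2:
                    B           A           M           X
  Initial     0.07947       1.641       2.068     0.04185
  Change      0.04174    -0.08349     -0.1252    -0.04174
  Equil        0.1212       1.557       1.942  1.1171e-04
  solve Keq expr → x = -0.04174; check Q = 0.01638
Then change container volume by factor 0.8 (V_new/V_old).
Step 3:
                    B           A           M           X
  Initial      0.1515       1.947       2.428  1.3964e-04
  Change   9.3832e-05 -1.8766e-04 -2.8150e-04 -9.3832e-05
  Equil        0.1516       1.946       2.428  4.5811e-05
  solve Keq expr → x = -9.3832e-05; check Q = 0.01638

Q₀ = 10.67; Q > K (proceeds reverse)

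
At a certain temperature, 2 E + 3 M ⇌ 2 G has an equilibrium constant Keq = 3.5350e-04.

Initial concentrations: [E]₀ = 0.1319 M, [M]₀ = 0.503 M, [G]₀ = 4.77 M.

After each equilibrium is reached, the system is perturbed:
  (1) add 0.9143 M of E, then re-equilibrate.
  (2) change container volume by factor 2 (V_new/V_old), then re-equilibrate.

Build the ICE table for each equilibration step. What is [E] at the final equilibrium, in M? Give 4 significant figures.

[E]_eq = 2.605 M

Q₀ = 1.0276e+04 vs Keq = 3.5350e-04 ⇒ Q>K, reverse
Step 1:
                   E          M          G
  I           0.1319      0.503       4.77
  C            3.698      5.547     -3.698
  E             3.83       6.05      1.072
  solve Keq expr → x = -1.849; check Q = 3.5350e-04
Then add 0.9143 M of E.
Step 2:
                   E          M          G
  I            4.744       6.05      1.072
  C          -0.1459    -0.2188     0.1459
  E            4.599      5.832      1.218
  solve Keq expr → x = 0.07293; check Q = 3.5350e-04
Then change container volume by factor 2 (V_new/V_old).
Step 3:
                   E          M          G
  I            2.299      2.916     0.6088
  C           0.3053      0.458    -0.3053
  E            2.605      3.374     0.3035
  solve Keq expr → x = -0.1527; check Q = 3.5350e-04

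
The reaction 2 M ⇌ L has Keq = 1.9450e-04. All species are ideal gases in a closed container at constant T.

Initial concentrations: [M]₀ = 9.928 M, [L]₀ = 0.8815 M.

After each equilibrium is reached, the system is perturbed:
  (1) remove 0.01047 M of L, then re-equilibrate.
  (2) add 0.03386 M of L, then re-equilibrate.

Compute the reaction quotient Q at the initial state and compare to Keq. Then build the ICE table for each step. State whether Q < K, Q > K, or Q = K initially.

Q₀ = 0.008943 vs Keq = 1.9450e-04 ⇒ Q>K, reverse
Step 1:
                    M           L
  init          9.928      0.8815
  Δ              1.71     -0.8552
  eq            11.64     0.02635
  solve Keq expr → x = -0.8552; check Q = 1.9450e-04
Then remove 0.01047 M of L.
Step 2:
                    M           L
  init          11.64     0.01588
  Δ          -0.02075     0.01038
  eq            11.62     0.02625
  solve Keq expr → x = 0.01038; check Q = 1.9450e-04
Then add 0.03386 M of L.
Step 3:
                    M           L
  init          11.62     0.06011
  Δ           0.06711    -0.03356
  eq            11.68     0.02656
  solve Keq expr → x = -0.03356; check Q = 1.9450e-04

Q₀ = 0.008943; Q > K (proceeds reverse)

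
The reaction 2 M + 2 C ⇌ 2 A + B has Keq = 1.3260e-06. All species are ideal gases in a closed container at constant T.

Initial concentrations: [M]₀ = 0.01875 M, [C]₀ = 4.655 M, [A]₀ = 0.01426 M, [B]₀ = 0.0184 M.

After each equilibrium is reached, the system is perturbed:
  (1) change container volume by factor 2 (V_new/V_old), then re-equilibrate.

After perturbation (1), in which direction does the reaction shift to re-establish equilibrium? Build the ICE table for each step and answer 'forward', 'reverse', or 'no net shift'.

Q₀ = 4.9115e-04 vs Keq = 1.3260e-06 ⇒ Q>K, reverse
Step 1:
                   M          C          A          B
  I          0.01875      4.655    0.01426     0.0184
  C          0.01272    0.01272   -0.01272  -0.006359
  E          0.03147      4.668   0.001541    0.01204
  solve Keq expr → x = -0.006359; check Q = 1.3260e-06
Then change container volume by factor 2 (V_new/V_old).
Step 2:
                   M          C          A          B
  I          0.01573      2.334 7.7072e-04    0.00602
  C       2.1334e-04 2.1334e-04 -2.1334e-04 -1.0667e-04
  E          0.01595      2.334 5.5738e-04   0.005914
  solve Keq expr → x = -1.0667e-04; check Q = 1.3260e-06

Direction: reverse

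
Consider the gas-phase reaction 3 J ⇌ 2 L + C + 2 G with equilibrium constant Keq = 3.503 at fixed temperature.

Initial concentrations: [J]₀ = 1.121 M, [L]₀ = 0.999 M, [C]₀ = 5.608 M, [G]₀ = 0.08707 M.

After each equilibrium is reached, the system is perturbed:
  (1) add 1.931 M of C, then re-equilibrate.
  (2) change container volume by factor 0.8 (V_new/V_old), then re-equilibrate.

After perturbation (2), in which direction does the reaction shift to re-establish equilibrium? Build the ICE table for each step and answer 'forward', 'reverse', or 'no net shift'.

Q₀ = 0.03012 vs Keq = 3.503 ⇒ Q<K, forward
Step 1:
                    J           L           C           G
  I             1.121       0.999       5.608     0.08707
  C           -0.4146      0.2764      0.1382      0.2764
  E            0.7064       1.275       5.746      0.3635
  solve Keq expr → x = 0.1382; check Q = 3.503
Then add 1.931 M of C.
Step 2:
                    J           L           C           G
  I            0.7064       1.275       7.677      0.3635
  C           0.03208    -0.02139    -0.01069    -0.02139
  E            0.7385       1.254       7.667      0.3421
  solve Keq expr → x = -0.01069; check Q = 3.503
Then change container volume by factor 0.8 (V_new/V_old).
Step 3:
                    J           L           C           G
  I            0.9231       1.568       9.583      0.4276
  C           0.06097    -0.04064    -0.02032    -0.04064
  E            0.9841       1.527       9.563       0.387
  solve Keq expr → x = -0.02032; check Q = 3.503

Direction: reverse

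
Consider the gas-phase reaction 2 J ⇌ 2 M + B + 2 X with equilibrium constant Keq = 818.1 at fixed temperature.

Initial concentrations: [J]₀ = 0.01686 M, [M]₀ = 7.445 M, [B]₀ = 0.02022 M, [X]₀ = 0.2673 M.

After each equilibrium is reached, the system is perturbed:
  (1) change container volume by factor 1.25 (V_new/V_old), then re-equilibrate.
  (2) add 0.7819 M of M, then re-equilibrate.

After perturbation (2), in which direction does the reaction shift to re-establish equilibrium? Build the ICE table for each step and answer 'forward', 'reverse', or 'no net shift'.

Direction: reverse

Q₀ = 281.7 vs Keq = 818.1 ⇒ Q<K, forward
Step 1:
                  J         M         B         X
  Initial   0.01686     7.445   0.02022    0.2673
  Change   -0.00601   0.00601  0.003005   0.00601
  Equil     0.01085     7.451   0.02322    0.2733
  solve Keq expr → x = 0.003005; check Q = 818.1
Then change container volume by factor 1.25 (V_new/V_old).
Step 2:
                  J         M         B         X
  Initial   0.00868     5.961   0.01858    0.2186
  Change  -0.002219  0.002219   0.00111  0.002219
  Equil    0.006461     5.963   0.01969    0.2209
  solve Keq expr → x = 0.00111; check Q = 818.1
Then add 0.7819 M of M.
Step 3:
                  J         M         B         X
  Initial  0.006461     6.745   0.01969    0.2209
  Change  7.5169e-04 -7.5169e-04 -3.7584e-04 -7.5169e-04
  Equil    0.007213     6.744   0.01931    0.2201
  solve Keq expr → x = -3.7584e-04; check Q = 818.1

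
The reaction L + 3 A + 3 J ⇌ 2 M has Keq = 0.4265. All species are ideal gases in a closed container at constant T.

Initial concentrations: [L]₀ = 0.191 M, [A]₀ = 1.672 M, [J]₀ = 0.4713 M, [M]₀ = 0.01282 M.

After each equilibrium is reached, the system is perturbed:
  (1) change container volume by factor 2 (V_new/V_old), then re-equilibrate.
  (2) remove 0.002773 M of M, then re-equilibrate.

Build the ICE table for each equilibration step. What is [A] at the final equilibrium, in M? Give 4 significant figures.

Q₀ = 0.001758 vs Keq = 0.4265 ⇒ Q<K, forward
Step 1:
                    L           A           J           M
  Initial       0.191       1.672      0.4713     0.01282
  Change     -0.04239     -0.1272     -0.1272     0.08477
  Equil        0.1486       1.545      0.3441     0.09759
  solve Keq expr → x = 0.04239; check Q = 0.4265
Then change container volume by factor 2 (V_new/V_old).
Step 2:
                    L           A           J           M
  Initial     0.07431      0.7724      0.1721      0.0488
  Change       0.0167     0.05011     0.05011    -0.03341
  Equil       0.09101      0.8225      0.2222     0.01539
  solve Keq expr → x = -0.0167; check Q = 0.4265
Then remove 0.002773 M of M.
Step 3:
                    L           A           J           M
  Initial     0.09101      0.8225      0.2222     0.01262
  Change     -0.00112   -0.003361   -0.003361    0.002241
  Equil       0.08989      0.8192      0.2188     0.01486
  solve Keq expr → x = 0.00112; check Q = 0.4265

[A]_eq = 0.8192 M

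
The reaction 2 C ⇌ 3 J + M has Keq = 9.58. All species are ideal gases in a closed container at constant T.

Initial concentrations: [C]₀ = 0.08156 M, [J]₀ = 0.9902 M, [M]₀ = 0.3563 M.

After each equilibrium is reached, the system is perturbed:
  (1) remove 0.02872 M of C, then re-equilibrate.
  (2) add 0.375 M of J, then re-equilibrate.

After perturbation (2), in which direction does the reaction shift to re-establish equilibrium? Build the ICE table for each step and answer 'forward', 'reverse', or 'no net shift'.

Direction: reverse

Q₀ = 52 vs Keq = 9.58 ⇒ Q>K, reverse
Step 1:
                  C         J         M
  init      0.08156    0.9902    0.3563
  Δ         0.07064    -0.106  -0.03532
  eq         0.1522    0.8842     0.321
  solve Keq expr → x = -0.03532; check Q = 9.58
Then remove 0.02872 M of C.
Step 2:
                  C         J         M
  init       0.1235    0.8842     0.321
  Δ         0.01918  -0.02876 -0.009588
  eq         0.1427    0.8555    0.3114
  solve Keq expr → x = -0.009588; check Q = 9.58
Then add 0.375 M of J.
Step 3:
                  C         J         M
  init       0.1427      1.23    0.3114
  Δ         0.06381  -0.09572  -0.03191
  eq         0.2065     1.135    0.2795
  solve Keq expr → x = -0.03191; check Q = 9.58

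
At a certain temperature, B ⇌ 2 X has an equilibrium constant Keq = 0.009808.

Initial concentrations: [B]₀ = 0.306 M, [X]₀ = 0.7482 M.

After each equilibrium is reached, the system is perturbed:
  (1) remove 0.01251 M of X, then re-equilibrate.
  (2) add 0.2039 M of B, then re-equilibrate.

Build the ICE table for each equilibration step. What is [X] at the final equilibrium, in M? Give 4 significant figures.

[X]_eq = 0.09036 M

Q₀ = 1.829 vs Keq = 0.009808 ⇒ Q>K, reverse
Step 1:
                  B         X
  I           0.306    0.7482
  C          0.3345   -0.6689
  E          0.6405   0.07926
  solve Keq expr → x = -0.3345; check Q = 0.009808
Then remove 0.01251 M of X.
Step 2:
                  B         X
  I          0.6405   0.06675
  C       -0.006067   0.01213
  E          0.6344   0.07888
  solve Keq expr → x = 0.006067; check Q = 0.009808
Then add 0.2039 M of B.
Step 3:
                  B         X
  I          0.8383   0.07888
  C       -0.005742   0.01148
  E          0.8326   0.09036
  solve Keq expr → x = 0.005742; check Q = 0.009808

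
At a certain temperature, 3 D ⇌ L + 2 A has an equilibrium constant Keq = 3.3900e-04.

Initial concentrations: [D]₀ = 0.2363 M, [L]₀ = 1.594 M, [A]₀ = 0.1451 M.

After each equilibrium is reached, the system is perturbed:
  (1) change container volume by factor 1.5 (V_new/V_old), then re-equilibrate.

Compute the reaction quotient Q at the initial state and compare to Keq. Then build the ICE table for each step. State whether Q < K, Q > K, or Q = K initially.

Q₀ = 2.544 vs Keq = 3.3900e-04 ⇒ Q>K, reverse
Step 1:
                   D          L          A
  Initial     0.2363      1.594     0.1451
  Change       0.211   -0.07032    -0.1406
  Equil       0.4473      1.524   0.004462
  solve Keq expr → x = -0.07032; check Q = 3.3900e-04
Then change container volume by factor 1.5 (V_new/V_old).
Step 2:
                   D          L          A
  Initial     0.2982      1.016   0.002974
  Change           0          0          0
  Equil       0.2982      1.016   0.002974
  solve Keq expr → x = 0; check Q = 3.3900e-04

Q₀ = 2.544; Q > K (proceeds reverse)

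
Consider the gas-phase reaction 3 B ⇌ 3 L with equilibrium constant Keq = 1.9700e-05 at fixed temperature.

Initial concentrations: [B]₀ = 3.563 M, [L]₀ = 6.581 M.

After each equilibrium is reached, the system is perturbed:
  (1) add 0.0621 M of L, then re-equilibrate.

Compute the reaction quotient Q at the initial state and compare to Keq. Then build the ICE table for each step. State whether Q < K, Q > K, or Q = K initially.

Q₀ = 6.301; Q > K (proceeds reverse)

Q₀ = 6.301 vs Keq = 1.9700e-05 ⇒ Q>K, reverse
Step 1:
                   B          L
  init         3.563      6.581
  Δ            6.314     -6.314
  eq           9.877     0.2668
  solve Keq expr → x = -2.105; check Q = 1.9700e-05
Then add 0.0621 M of L.
Step 2:
                   B          L
  init         9.877     0.3289
  Δ          0.06047   -0.06047
  eq           9.938     0.2684
  solve Keq expr → x = -0.02016; check Q = 1.9700e-05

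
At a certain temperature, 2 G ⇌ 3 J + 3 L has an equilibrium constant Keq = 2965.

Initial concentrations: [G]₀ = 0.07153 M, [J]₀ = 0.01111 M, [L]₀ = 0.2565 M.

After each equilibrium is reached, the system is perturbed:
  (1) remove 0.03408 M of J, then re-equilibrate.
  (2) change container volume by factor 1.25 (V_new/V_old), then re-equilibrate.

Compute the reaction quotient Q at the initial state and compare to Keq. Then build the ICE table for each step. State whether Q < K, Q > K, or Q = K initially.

Q₀ = 4.5230e-06; Q < K (proceeds forward)

Q₀ = 4.5230e-06 vs Keq = 2965 ⇒ Q<K, forward
Step 1:
                  G         J         L
  init      0.07153   0.01111    0.2565
  Δ        -0.07137     0.107     0.107
  eq      1.6351e-04    0.1182    0.3635
  solve Keq expr → x = 0.03568; check Q = 2965
Then remove 0.03408 M of J.
Step 2:
                  G         J         L
  init    1.6351e-04   0.08408    0.3635
  Δ       -6.5151e-05 9.7727e-05 9.7727e-05
  eq      9.8356e-05   0.08418    0.3636
  solve Keq expr → x = 3.2576e-05; check Q = 2965
Then change container volume by factor 1.25 (V_new/V_old).
Step 3:
                  G         J         L
  init    7.8685e-05   0.06734    0.2909
  Δ       -2.8268e-05 4.2402e-05 4.2402e-05
  eq      5.0417e-05   0.06738     0.291
  solve Keq expr → x = 1.4134e-05; check Q = 2965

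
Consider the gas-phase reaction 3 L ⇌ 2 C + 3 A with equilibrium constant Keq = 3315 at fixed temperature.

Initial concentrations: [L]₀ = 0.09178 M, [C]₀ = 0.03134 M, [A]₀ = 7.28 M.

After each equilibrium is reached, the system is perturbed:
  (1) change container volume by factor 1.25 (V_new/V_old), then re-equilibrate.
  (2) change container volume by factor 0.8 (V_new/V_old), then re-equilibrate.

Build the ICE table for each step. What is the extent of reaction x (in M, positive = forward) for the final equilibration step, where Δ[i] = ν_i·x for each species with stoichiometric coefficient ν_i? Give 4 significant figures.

Q₀ = 490.2 vs Keq = 3315 ⇒ Q<K, forward
Step 1:
                   L          C          A
  init       0.09178    0.03134       7.28
  Δ         -0.02629    0.01752    0.02629
  eq         0.06549    0.04886      7.306
  solve Keq expr → x = 0.008762; check Q = 3315
Then change container volume by factor 1.25 (V_new/V_old).
Step 2:
                   L          C          A
  init       0.05239    0.03909      5.845
  Δ        -0.004781   0.003187   0.004781
  eq         0.04761    0.04228       5.85
  solve Keq expr → x = 0.001594; check Q = 3315
Then change container volume by factor 0.8 (V_new/V_old).
Step 3:
                   L          C          A
  init       0.05952    0.05285      7.312
  Δ         0.005976  -0.003984  -0.005976
  eq         0.06549    0.04886      7.306
  solve Keq expr → x = -0.001992; check Q = 3315

x = -0.001992 M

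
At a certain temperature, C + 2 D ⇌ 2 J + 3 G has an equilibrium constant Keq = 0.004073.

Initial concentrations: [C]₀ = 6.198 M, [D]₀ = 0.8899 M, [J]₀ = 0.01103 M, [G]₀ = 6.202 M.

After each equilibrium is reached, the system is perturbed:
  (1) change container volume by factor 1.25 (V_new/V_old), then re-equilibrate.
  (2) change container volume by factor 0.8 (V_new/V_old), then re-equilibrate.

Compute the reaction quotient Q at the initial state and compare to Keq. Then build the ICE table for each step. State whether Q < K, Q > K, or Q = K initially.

Q₀ = 0.005913 vs Keq = 0.004073 ⇒ Q>K, reverse
Step 1:
                    C           D           J           G
  Initial       6.198      0.8899     0.01103       6.202
  Change   9.2490e-04     0.00185    -0.00185   -0.002775
  Equil         6.199      0.8917     0.00918       6.199
  solve Keq expr → x = -9.2490e-04; check Q = 0.004073
Then change container volume by factor 1.25 (V_new/V_old).
Step 2:
                    C           D           J           G
  Initial       4.959      0.7134    0.007344       4.959
  Change  -9.0225e-04   -0.001804    0.001804    0.002707
  Equil         4.958      0.7116    0.009149       4.962
  solve Keq expr → x = 9.0225e-04; check Q = 0.004073
Then change container volume by factor 0.8 (V_new/V_old).
Step 3:
                    C           D           J           G
  Initial       6.198      0.8895     0.01144       6.203
  Change     0.001128    0.002256   -0.002256   -0.003383
  Equil         6.199      0.8917     0.00918       6.199
  solve Keq expr → x = -0.001128; check Q = 0.004073

Q₀ = 0.005913; Q > K (proceeds reverse)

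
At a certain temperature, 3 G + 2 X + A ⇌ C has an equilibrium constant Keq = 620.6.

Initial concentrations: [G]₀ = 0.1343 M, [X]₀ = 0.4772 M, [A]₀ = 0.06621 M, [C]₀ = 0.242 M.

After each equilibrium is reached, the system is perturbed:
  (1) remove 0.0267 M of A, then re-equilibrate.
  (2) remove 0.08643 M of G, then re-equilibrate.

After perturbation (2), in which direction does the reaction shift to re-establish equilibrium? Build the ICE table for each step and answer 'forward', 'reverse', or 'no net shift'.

Q₀ = 6626 vs Keq = 620.6 ⇒ Q>K, reverse
Step 1:
                  G         X         A         C
  I          0.1343    0.4772   0.06621     0.242
  C         0.09417   0.06278   0.03139  -0.03139
  E          0.2285      0.54    0.0976    0.2106
  solve Keq expr → x = -0.03139; check Q = 620.6
Then remove 0.0267 M of A.
Step 2:
                  G         X         A         C
  I          0.2285      0.54    0.0709    0.2106
  C           0.015  0.009999  0.004999 -0.004999
  E          0.2435      0.55    0.0759    0.2056
  solve Keq expr → x = -0.004999; check Q = 620.6
Then remove 0.08643 M of G.
Step 3:
                  G         X         A         C
  I           0.157      0.55    0.0759    0.2056
  C         0.05389   0.03593   0.01796  -0.01796
  E          0.2109    0.5859   0.09386    0.1876
  solve Keq expr → x = -0.01796; check Q = 620.6

Direction: reverse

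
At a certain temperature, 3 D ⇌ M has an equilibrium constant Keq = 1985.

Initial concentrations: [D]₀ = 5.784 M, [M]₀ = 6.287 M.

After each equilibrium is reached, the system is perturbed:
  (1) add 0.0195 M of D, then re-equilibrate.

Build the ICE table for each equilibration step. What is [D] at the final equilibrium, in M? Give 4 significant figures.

Q₀ = 0.03249 vs Keq = 1985 ⇒ Q<K, forward
Step 1:
                    D           M
  init          5.784       6.287
  Δ            -5.624       1.875
  eq           0.1602       8.162
  solve Keq expr → x = 1.875; check Q = 1985
Then add 0.0195 M of D.
Step 2:
                    D           M
  init         0.1797       8.162
  Δ          -0.01946    0.006486
  eq           0.1602       8.168
  solve Keq expr → x = 0.006486; check Q = 1985

[D]_eq = 0.1602 M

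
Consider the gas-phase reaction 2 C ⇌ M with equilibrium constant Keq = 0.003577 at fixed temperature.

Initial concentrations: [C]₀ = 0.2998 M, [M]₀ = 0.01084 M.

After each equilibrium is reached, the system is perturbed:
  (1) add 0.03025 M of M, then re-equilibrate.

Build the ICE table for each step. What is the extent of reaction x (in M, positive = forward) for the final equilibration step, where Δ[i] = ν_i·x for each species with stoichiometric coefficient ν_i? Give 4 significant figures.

x = -0.0301 M

Q₀ = 0.1206 vs Keq = 0.003577 ⇒ Q>K, reverse
Step 1:
                  C         M
  I          0.2998   0.01084
  C         0.02094  -0.01047
  E          0.3207 3.6799e-04
  solve Keq expr → x = -0.01047; check Q = 0.003577
Then add 0.03025 M of M.
Step 2:
                  C         M
  I          0.3207   0.03062
  C          0.0602   -0.0301
  E          0.3809 5.1908e-04
  solve Keq expr → x = -0.0301; check Q = 0.003577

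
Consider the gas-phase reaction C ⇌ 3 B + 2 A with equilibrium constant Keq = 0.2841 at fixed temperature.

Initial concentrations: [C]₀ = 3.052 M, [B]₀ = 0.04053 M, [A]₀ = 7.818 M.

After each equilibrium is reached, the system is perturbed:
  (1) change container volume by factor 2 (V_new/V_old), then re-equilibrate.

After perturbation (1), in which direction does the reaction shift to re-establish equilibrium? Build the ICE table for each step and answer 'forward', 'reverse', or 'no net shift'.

Direction: forward

Q₀ = 0.001333 vs Keq = 0.2841 ⇒ Q<K, forward
Step 1:
                   C          B          A
  Initial      3.052    0.04053      7.818
  Change    -0.06571     0.1971     0.1314
  Equil        2.986     0.2377      7.949
  solve Keq expr → x = 0.06571; check Q = 0.2841
Then change container volume by factor 2 (V_new/V_old).
Step 2:
                   C          B          A
  Initial      1.493     0.1188      3.975
  Change    -0.05707     0.1712     0.1141
  Equil        1.436     0.2901      4.089
  solve Keq expr → x = 0.05707; check Q = 0.2841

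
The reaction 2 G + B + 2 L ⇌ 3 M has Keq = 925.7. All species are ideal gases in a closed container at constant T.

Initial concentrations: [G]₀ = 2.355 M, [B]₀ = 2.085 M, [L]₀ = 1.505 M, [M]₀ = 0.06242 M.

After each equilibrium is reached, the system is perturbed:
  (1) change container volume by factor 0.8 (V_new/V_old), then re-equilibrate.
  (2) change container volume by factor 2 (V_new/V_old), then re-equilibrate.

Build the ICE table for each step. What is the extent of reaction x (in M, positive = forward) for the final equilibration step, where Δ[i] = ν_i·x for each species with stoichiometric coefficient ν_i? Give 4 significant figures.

x = -0.01848 M

Q₀ = 9.2856e-06 vs Keq = 925.7 ⇒ Q<K, forward
Step 1:
                   G          B          L          M
  I            2.355      2.085      1.505    0.06242
  C            -1.41    -0.7049      -1.41      2.115
  E           0.9451       1.38     0.0951      2.177
  solve Keq expr → x = 0.7049; check Q = 925.7
Then change container volume by factor 0.8 (V_new/V_old).
Step 2:
                   G          B          L          M
  I            1.181      1.725     0.1189      2.722
  C         -0.02021   -0.01011   -0.02021    0.03032
  E            1.161      1.715    0.09867      2.752
  solve Keq expr → x = 0.01011; check Q = 925.7
Then change container volume by factor 2 (V_new/V_old).
Step 3:
                   G          B          L          M
  I           0.5806     0.8575    0.04934      1.376
  C          0.03696    0.01848    0.03696   -0.05543
  E           0.6175      0.876    0.08629      1.321
  solve Keq expr → x = -0.01848; check Q = 925.7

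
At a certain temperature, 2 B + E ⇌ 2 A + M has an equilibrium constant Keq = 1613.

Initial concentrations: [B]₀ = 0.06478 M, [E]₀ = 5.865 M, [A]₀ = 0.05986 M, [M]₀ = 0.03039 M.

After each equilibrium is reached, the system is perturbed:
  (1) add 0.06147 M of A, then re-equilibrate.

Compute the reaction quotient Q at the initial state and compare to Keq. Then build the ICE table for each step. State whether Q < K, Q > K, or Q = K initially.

Q₀ = 0.004424 vs Keq = 1613 ⇒ Q<K, forward
Step 1:
                  B         E         A         M
  init      0.06478     5.865   0.05986   0.03039
  Δ        -0.06446  -0.03223   0.06446   0.03223
  eq      3.2073e-04     5.833    0.1243   0.06262
  solve Keq expr → x = 0.03223; check Q = 1613
Then add 0.06147 M of A.
Step 2:
                  B         E         A         M
  init    3.2073e-04     5.833    0.1858   0.06262
  Δ       1.5787e-04 7.8937e-05 -1.5787e-04 -7.8937e-05
  eq      4.7860e-04     5.833    0.1856   0.06254
  solve Keq expr → x = -7.8937e-05; check Q = 1613

Q₀ = 0.004424; Q < K (proceeds forward)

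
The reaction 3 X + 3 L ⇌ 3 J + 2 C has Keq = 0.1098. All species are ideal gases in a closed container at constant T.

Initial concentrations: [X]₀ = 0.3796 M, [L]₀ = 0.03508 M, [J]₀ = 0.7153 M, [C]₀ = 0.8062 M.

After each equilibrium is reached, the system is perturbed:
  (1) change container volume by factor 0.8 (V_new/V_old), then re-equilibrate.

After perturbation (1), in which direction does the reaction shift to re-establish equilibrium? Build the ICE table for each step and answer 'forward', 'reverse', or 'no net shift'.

Direction: forward

Q₀ = 1.0074e+05 vs Keq = 0.1098 ⇒ Q>K, reverse
Step 1:
                    X           L           J           C
  init         0.3796     0.03508      0.7153      0.8062
  Δ            0.4329      0.4329     -0.4329     -0.2886
  eq           0.8125       0.468      0.2824      0.5176
  solve Keq expr → x = -0.1443; check Q = 0.1098
Then change container volume by factor 0.8 (V_new/V_old).
Step 2:
                    X           L           J           C
  init          1.016       0.585       0.353       0.647
  Δ          -0.01202    -0.01202     0.01202    0.008016
  eq            1.004      0.5729       0.365       0.655
  solve Keq expr → x = 0.004008; check Q = 0.1098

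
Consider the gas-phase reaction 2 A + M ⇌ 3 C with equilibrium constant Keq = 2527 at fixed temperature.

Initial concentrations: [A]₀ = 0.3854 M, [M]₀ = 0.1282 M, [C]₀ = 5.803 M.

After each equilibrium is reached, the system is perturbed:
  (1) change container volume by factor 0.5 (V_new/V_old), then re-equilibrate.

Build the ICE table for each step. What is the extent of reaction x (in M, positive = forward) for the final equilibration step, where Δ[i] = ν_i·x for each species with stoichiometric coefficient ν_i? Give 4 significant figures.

x = 0 M

Q₀ = 1.0262e+04 vs Keq = 2527 ⇒ Q>K, reverse
Step 1:
                    A           M           C
  init         0.3854      0.1282       5.803
  Δ             0.174     0.08702     -0.2611
  eq           0.5594      0.2152       5.542
  solve Keq expr → x = -0.08702; check Q = 2527
Then change container volume by factor 0.5 (V_new/V_old).
Step 2:
                    A           M           C
  init          1.119      0.4304       11.08
  Δ                 0           0           0
  eq            1.119      0.4304       11.08
  solve Keq expr → x = 0; check Q = 2527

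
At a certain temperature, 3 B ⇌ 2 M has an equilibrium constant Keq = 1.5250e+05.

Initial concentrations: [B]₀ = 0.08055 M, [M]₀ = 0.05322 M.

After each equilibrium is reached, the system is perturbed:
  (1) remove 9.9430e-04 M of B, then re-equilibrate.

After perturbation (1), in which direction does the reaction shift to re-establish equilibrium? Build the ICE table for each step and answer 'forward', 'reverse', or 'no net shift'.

Direction: reverse

Q₀ = 5.419 vs Keq = 1.5250e+05 ⇒ Q<K, forward
Step 1:
                    B           M
  I           0.08055     0.05322
  C          -0.07641     0.05094
  E          0.004144      0.1042
  solve Keq expr → x = 0.02547; check Q = 1.5250e+05
Then remove 9.9430e-04 M of B.
Step 2:
                    B           M
  I          0.003149      0.1042
  C        9.7701e-04 -6.5134e-04
  E          0.004126      0.1035
  solve Keq expr → x = -3.2567e-04; check Q = 1.5250e+05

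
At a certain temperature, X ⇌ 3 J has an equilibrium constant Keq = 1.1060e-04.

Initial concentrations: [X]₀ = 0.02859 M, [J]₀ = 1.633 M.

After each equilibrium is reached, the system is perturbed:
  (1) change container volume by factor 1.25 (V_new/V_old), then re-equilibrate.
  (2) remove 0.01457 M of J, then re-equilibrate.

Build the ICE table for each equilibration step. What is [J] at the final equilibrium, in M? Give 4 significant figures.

Q₀ = 152.3 vs Keq = 1.1060e-04 ⇒ Q>K, reverse
Step 1:
                  X         J
  I         0.02859     1.633
  C          0.5311    -1.593
  E          0.5597   0.03956
  solve Keq expr → x = -0.5311; check Q = 1.1060e-04
Then change container volume by factor 1.25 (V_new/V_old).
Step 2:
                  X         J
  I          0.4478   0.03165
  C       -0.001677   0.00503
  E          0.4461   0.03668
  solve Keq expr → x = 0.001677; check Q = 1.1060e-04
Then remove 0.01457 M of J.
Step 3:
                  X         J
  I          0.4461   0.02211
  C       -0.004813   0.01444
  E          0.4413   0.03655
  solve Keq expr → x = 0.004813; check Q = 1.1060e-04

[J]_eq = 0.03655 M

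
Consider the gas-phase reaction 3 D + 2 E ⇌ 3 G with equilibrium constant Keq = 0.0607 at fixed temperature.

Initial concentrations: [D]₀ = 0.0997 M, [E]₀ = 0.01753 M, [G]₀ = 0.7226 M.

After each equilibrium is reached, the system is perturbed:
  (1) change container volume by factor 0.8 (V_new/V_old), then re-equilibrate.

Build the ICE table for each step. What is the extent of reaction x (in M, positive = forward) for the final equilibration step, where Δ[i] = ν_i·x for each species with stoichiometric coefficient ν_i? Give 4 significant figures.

Q₀ = 1.2389e+06 vs Keq = 0.0607 ⇒ Q>K, reverse
Step 1:
                    D           E           G
  init         0.0997     0.01753      0.7226
  Δ            0.5775       0.385     -0.5775
  eq           0.6772      0.4025      0.1451
  solve Keq expr → x = -0.1925; check Q = 0.0607
Then change container volume by factor 0.8 (V_new/V_old).
Step 2:
                    D           E           G
  init         0.8465      0.5032      0.1814
  Δ          -0.02033    -0.01355     0.02033
  eq           0.8262      0.4896      0.2017
  solve Keq expr → x = 0.006777; check Q = 0.0607

x = 0.006777 M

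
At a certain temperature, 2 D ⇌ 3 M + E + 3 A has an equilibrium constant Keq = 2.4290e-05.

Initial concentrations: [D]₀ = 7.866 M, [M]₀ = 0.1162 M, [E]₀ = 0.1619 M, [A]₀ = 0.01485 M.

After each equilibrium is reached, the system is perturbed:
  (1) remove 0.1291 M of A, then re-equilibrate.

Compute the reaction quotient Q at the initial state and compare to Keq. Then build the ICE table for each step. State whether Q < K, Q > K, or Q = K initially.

Q₀ = 1.3444e-11 vs Keq = 2.4290e-05 ⇒ Q<K, forward
Step 1:
                    D           M           E           A
  I             7.866      0.1162      0.1619     0.01485
  C           -0.2347       0.352      0.1173       0.352
  E             7.631      0.4682      0.2792      0.3668
  solve Keq expr → x = 0.1173; check Q = 2.4290e-05
Then remove 0.1291 M of A.
Step 2:
                    D           M           E           A
  I             7.631      0.4682      0.2792      0.2377
  C          -0.04733     0.07099     0.02366     0.07099
  E             7.584      0.5392      0.3029      0.3087
  solve Keq expr → x = 0.02366; check Q = 2.4290e-05

Q₀ = 1.3444e-11; Q < K (proceeds forward)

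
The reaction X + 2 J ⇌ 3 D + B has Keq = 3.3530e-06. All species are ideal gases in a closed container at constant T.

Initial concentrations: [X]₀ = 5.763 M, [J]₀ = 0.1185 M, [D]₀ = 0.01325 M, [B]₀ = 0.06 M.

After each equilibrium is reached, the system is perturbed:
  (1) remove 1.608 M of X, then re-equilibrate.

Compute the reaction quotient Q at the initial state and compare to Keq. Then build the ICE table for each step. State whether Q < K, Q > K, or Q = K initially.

Q₀ = 1.7247e-06 vs Keq = 3.3530e-06 ⇒ Q<K, forward
Step 1:
                   X          J          D          B
  Initial      5.763     0.1185    0.01325       0.06
  Change   -0.001003  -0.002006   0.003009   0.001003
  Equil        5.762     0.1165    0.01626      0.061
  solve Keq expr → x = 0.001003; check Q = 3.3530e-06
Then remove 1.608 M of X.
Step 2:
                   X          J          D          B
  Initial      4.154     0.1165    0.01626      0.061
  Change  5.1720e-04   0.001034  -0.001552 -5.1720e-04
  Equil        4.155     0.1175    0.01471    0.06049
  solve Keq expr → x = -5.1720e-04; check Q = 3.3530e-06

Q₀ = 1.7247e-06; Q < K (proceeds forward)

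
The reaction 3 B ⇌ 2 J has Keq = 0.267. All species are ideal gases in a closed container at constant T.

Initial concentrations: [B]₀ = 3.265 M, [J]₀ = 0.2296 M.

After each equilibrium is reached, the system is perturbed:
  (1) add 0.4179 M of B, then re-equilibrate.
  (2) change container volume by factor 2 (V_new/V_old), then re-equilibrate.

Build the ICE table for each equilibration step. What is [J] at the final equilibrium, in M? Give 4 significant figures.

Q₀ = 0.001515 vs Keq = 0.267 ⇒ Q<K, forward
Step 1:
                   B          J
  init         3.265     0.2296
  Δ           -1.489     0.9929
  eq           1.776      1.223
  solve Keq expr → x = 0.4965; check Q = 0.267
Then add 0.4179 M of B.
Step 2:
                   B          J
  init         2.193      1.223
  Δ          -0.2562     0.1708
  eq           1.937      1.393
  solve Keq expr → x = 0.08539; check Q = 0.267
Then change container volume by factor 2 (V_new/V_old).
Step 3:
                   B          J
  init        0.9687     0.6967
  Δ           0.1401    -0.0934
  eq           1.109     0.6033
  solve Keq expr → x = -0.0467; check Q = 0.267

[J]_eq = 0.6033 M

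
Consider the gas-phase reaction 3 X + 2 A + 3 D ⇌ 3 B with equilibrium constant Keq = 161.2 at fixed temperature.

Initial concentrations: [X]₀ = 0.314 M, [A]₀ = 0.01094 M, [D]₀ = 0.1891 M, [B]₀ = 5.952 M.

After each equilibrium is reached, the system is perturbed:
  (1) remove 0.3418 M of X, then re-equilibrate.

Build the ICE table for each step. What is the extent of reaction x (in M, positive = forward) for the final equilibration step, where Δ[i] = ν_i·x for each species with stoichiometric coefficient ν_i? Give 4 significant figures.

x = -0.03893 M

Q₀ = 8.4157e+09 vs Keq = 161.2 ⇒ Q>K, reverse
Step 1:
                    X           A           D           B
  Initial       0.314     0.01094      0.1891       5.952
  Change       0.8906      0.5937      0.8906     -0.8906
  Equil         1.205      0.6047        1.08       5.061
  solve Keq expr → x = -0.2969; check Q = 161.2
Then remove 0.3418 M of X.
Step 2:
                    X           A           D           B
  Initial      0.8628      0.6047        1.08       5.061
  Change       0.1168     0.07785      0.1168     -0.1168
  Equil        0.9796      0.6825       1.196       4.945
  solve Keq expr → x = -0.03893; check Q = 161.2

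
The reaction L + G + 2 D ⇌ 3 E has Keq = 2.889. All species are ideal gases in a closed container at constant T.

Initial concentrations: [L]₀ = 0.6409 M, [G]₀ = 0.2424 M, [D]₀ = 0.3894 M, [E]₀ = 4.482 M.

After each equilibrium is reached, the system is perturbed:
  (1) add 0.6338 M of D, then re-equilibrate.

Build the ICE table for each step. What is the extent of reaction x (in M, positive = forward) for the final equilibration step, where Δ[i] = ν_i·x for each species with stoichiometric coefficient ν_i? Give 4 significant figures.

x = 0.08267 M

Q₀ = 3822 vs Keq = 2.889 ⇒ Q>K, reverse
Step 1:
                   L          G          D          E
  Initial     0.6409     0.2424     0.3894      4.482
  Change      0.7185     0.7185      1.437     -2.156
  Equil        1.359     0.9609      1.826      2.326
  solve Keq expr → x = -0.7185; check Q = 2.889
Then add 0.6338 M of D.
Step 2:
                   L          G          D          E
  Initial      1.359     0.9609       2.46      2.326
  Change    -0.08267   -0.08267    -0.1653      0.248
  Equil        1.277     0.8783      2.295      2.574
  solve Keq expr → x = 0.08267; check Q = 2.889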